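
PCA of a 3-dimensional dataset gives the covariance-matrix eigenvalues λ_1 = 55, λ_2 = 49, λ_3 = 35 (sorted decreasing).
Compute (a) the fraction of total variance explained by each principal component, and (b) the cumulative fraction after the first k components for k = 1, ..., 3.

Step 1 — total variance = trace(Sigma) = Σ λ_i = 55 + 49 + 35 = 139.

Step 2 — fraction explained by component i = λ_i / Σ λ:
  PC1: 55/139 = 0.3957
  PC2: 49/139 = 0.3525
  PC3: 35/139 = 0.2518

Step 3 — cumulative fraction after k components = (λ_1 + ... + λ_k) / Σ λ:
  k = 1: 55/139 = 0.3957
  k = 2: (55 + 49)/139 = 104/139 = 0.7482
  k = 3: (55 + 49 + 35)/139 = 139/139 = 1

Summary (fraction, with percent):

explained: PC1 0.3957 (39.57%), PC2 0.3525 (35.25%), PC3 0.2518 (25.18%);  cumulative: 0.3957, 0.7482, 1


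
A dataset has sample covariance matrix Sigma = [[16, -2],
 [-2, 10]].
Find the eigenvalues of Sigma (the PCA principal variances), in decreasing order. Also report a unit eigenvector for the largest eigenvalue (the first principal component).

Step 1 — characteristic polynomial of 2×2 Sigma:
  det(Sigma - λI) = λ² - trace · λ + det = 0.
  trace = 16 + 10 = 26, det = 16·10 - (-2)² = 156.
Step 2 — discriminant:
  Δ = trace² - 4·det = 676 - 624 = 52.
Step 3 — eigenvalues:
  λ = (trace ± √Δ)/2 = (26 ± 7.2111)/2,
  λ_1 = 16.6056,  λ_2 = 9.3944.

Step 4 — unit eigenvector for λ_1: solve (Sigma - λ_1 I)v = 0. First row:
  (16 - 16.6056)·v_x + (-2)·v_y = 0, i.e. (-0.6056)·v_x + (-2)·v_y = 0,
  so v ∝ (b, λ_1 - a) = (-2, 0.6056); multiply by -1 so the first entry is positive: u = (2, -0.6056).
  ||u|| = √((2)² + (-0.6056)²) = √(4.3667) ≈ 2.0897,
  v_1 = u/||u|| ≈ (0.9571, -0.2898) (||v_1|| = 1).

λ_1 = 16.6056,  λ_2 = 9.3944;  v_1 ≈ (0.9571, -0.2898)


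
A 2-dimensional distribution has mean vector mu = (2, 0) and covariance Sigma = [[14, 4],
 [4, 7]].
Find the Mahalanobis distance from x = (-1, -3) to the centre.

Step 1 — centre the observation: (x - mu) = (-3, -3).

Step 2 — invert Sigma. det(Sigma) = 14·7 - (4)² = 82.
  Sigma^{-1} = (1/det) · [[d, -b], [-b, a]] = [[0.0854, -0.0488],
 [-0.0488, 0.1707]].

Step 3 — form the quadratic (x - mu)^T · Sigma^{-1} · (x - mu):
  Sigma^{-1} · (x - mu) = (-0.1098, -0.3659).
  (x - mu)^T · [Sigma^{-1} · (x - mu)] = (-3)·(-0.1098) + (-3)·(-0.3659) = 1.4268.

Step 4 — take square root: d = √(1.4268) ≈ 1.1945.

d(x, mu) = √(1.4268) ≈ 1.1945


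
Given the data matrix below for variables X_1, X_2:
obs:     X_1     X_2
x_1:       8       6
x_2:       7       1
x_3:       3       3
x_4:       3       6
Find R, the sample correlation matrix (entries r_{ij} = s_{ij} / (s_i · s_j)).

Step 1 — column means:
  mean(X_1) = (8 + 7 + 3 + 3) / 4 = 21/4 = 5.25
  mean(X_2) = (6 + 1 + 3 + 6) / 4 = 16/4 = 4

Step 2 — sample variances and covariances s[i,j] = (1/(n-1)) · Σ_k (x_{k,i} - mean_i) · (x_{k,j} - mean_j), with n-1 = 3:
  s[X_1,X_1] = ((2.75)·(2.75) + (1.75)·(1.75) + (-2.25)·(-2.25) + (-2.25)·(-2.25)) / 3 = 20.75/3 = 6.9167
  s[X_1,X_2] = ((2.75)·(2) + (1.75)·(-3) + (-2.25)·(-1) + (-2.25)·(2)) / 3 = -2/3 = -0.6667
  s[X_2,X_2] = ((2)·(2) + (-3)·(-3) + (-1)·(-1) + (2)·(2)) / 3 = 18/3 = 6
  Sample standard deviations s_i = √(s[i,i]):
  s(X_1) = √(6.9167) = 2.63
  s(X_2) = √(6) = 2.4495

Step 3 — r_{ij} = s_{ij} / (s_i · s_j):
  r[X_1,X_1] = 1 (diagonal).
  r[X_1,X_2] = -0.6667 / (2.63 · 2.4495) = -0.6667 / 6.442 = -0.1035
  r[X_2,X_2] = 1 (diagonal).

R is symmetric with unit diagonal. Assembling:

R = [[1, -0.1035],
 [-0.1035, 1]]


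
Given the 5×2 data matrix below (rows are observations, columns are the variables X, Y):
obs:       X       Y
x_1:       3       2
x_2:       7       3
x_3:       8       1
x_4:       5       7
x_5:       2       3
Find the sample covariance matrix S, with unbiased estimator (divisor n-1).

Step 1 — column means:
  mean(X) = (3 + 7 + 8 + 5 + 2) / 5 = 25/5 = 5
  mean(Y) = (2 + 3 + 1 + 7 + 3) / 5 = 16/5 = 3.2

Step 2 — sample covariance S[i,j] = (1/(n-1)) · Σ_k (x_{k,i} - mean_i) · (x_{k,j} - mean_j), with n-1 = 4.
  S[X,X] = ((-2)·(-2) + (2)·(2) + (3)·(3) + (0)·(0) + (-3)·(-3)) / 4 = 26/4 = 6.5
  S[X,Y] = ((-2)·(-1.2) + (2)·(-0.2) + (3)·(-2.2) + (0)·(3.8) + (-3)·(-0.2)) / 4 = -4/4 = -1
  S[Y,Y] = ((-1.2)·(-1.2) + (-0.2)·(-0.2) + (-2.2)·(-2.2) + (3.8)·(3.8) + (-0.2)·(-0.2)) / 4 = 20.8/4 = 5.2

S is symmetric (S[j,i] = S[i,j]). Assembling:

S = [[6.5, -1],
 [-1, 5.2]]


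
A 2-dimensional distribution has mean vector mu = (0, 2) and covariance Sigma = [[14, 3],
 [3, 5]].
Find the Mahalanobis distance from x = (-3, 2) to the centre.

Step 1 — centre the observation: (x - mu) = (-3, 0).

Step 2 — invert Sigma. det(Sigma) = 14·5 - (3)² = 61.
  Sigma^{-1} = (1/det) · [[d, -b], [-b, a]] = [[0.082, -0.0492],
 [-0.0492, 0.2295]].

Step 3 — form the quadratic (x - mu)^T · Sigma^{-1} · (x - mu):
  Sigma^{-1} · (x - mu) = (-0.2459, 0.1475).
  (x - mu)^T · [Sigma^{-1} · (x - mu)] = (-3)·(-0.2459) + (0)·(0.1475) = 0.7377.

Step 4 — take square root: d = √(0.7377) ≈ 0.8589.

d(x, mu) = √(0.7377) ≈ 0.8589


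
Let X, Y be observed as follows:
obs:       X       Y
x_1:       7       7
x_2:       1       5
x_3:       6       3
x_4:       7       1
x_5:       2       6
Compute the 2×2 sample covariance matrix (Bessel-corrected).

Step 1 — column means:
  mean(X) = (7 + 1 + 6 + 7 + 2) / 5 = 23/5 = 4.6
  mean(Y) = (7 + 5 + 3 + 1 + 6) / 5 = 22/5 = 4.4

Step 2 — sample covariance S[i,j] = (1/(n-1)) · Σ_k (x_{k,i} - mean_i) · (x_{k,j} - mean_j), with n-1 = 4.
  S[X,X] = ((2.4)·(2.4) + (-3.6)·(-3.6) + (1.4)·(1.4) + (2.4)·(2.4) + (-2.6)·(-2.6)) / 4 = 33.2/4 = 8.3
  S[X,Y] = ((2.4)·(2.6) + (-3.6)·(0.6) + (1.4)·(-1.4) + (2.4)·(-3.4) + (-2.6)·(1.6)) / 4 = -10.2/4 = -2.55
  S[Y,Y] = ((2.6)·(2.6) + (0.6)·(0.6) + (-1.4)·(-1.4) + (-3.4)·(-3.4) + (1.6)·(1.6)) / 4 = 23.2/4 = 5.8

S is symmetric (S[j,i] = S[i,j]). Assembling:

S = [[8.3, -2.55],
 [-2.55, 5.8]]


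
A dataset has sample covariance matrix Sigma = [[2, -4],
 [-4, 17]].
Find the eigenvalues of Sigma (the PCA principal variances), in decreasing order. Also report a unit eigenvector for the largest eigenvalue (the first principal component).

Step 1 — characteristic polynomial of 2×2 Sigma:
  det(Sigma - λI) = λ² - trace · λ + det = 0.
  trace = 2 + 17 = 19, det = 2·17 - (-4)² = 18.
Step 2 — discriminant:
  Δ = trace² - 4·det = 361 - 72 = 289.
Step 3 — eigenvalues:
  λ = (trace ± √Δ)/2 = (19 ± 17)/2,
  λ_1 = 18,  λ_2 = 1.

Step 4 — unit eigenvector for λ_1: solve (Sigma - λ_1 I)v = 0. First row:
  (2 - 18)·v_x + (-4)·v_y = 0, i.e. (-16)·v_x + (-4)·v_y = 0,
  so v ∝ (b, λ_1 - a) = (-4, 16); multiply by -1 so the first entry is positive: u = (4, -16).
  ||u|| = √((4)² + (-16)²) = √(272) ≈ 16.4924,
  v_1 = u/||u|| ≈ (0.2425, -0.9701) (||v_1|| = 1).

λ_1 = 18,  λ_2 = 1;  v_1 ≈ (0.2425, -0.9701)


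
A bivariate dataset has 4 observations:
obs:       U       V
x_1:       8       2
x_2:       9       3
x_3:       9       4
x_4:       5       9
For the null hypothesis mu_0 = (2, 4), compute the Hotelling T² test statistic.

Step 1 — sample mean vector:
  mean(U) = (8 + 9 + 9 + 5) / 4 = 31/4 = 7.75
  mean(V) = (2 + 3 + 4 + 9) / 4 = 18/4 = 4.5
  x̄ = (7.75, 4.5),  deviation x̄ - mu_0 = (7.75, 4.5) - (2, 4) = (5.75, 0.5).

Step 2 — sample covariance matrix, S[i,j] = (1/(n-1)) · Σ_k (x_{k,i} - mean_i) · (x_{k,j} - mean_j), divisor n-1 = 3:
  S[U,U] = ((0.25)·(0.25) + (1.25)·(1.25) + (1.25)·(1.25) + (-2.75)·(-2.75)) / 3 = 10.75/3 = 3.5833
  S[U,V] = ((0.25)·(-2.5) + (1.25)·(-1.5) + (1.25)·(-0.5) + (-2.75)·(4.5)) / 3 = -15.5/3 = -5.1667
  S[V,V] = ((-2.5)·(-2.5) + (-1.5)·(-1.5) + (-0.5)·(-0.5) + (4.5)·(4.5)) / 3 = 29/3 = 9.6667
  S = [[3.5833, -5.1667],
 [-5.1667, 9.6667]].

Step 3 — invert S. det(S) = 3.5833·9.6667 - (-5.1667)² = 7.9444.
  S^{-1} = (1/det) · [[d, -b], [-b, a]] = [[1.2168, 0.6503],
 [0.6503, 0.451]].

Step 4 — quadratic form (x̄ - mu_0)^T · S^{-1} · (x̄ - mu_0):
  S^{-1} · (x̄ - mu_0) = (7.3217, 3.965),
  (x̄ - mu_0)^T · [...] = (5.75)·(7.3217) + (0.5)·(3.965) = 44.0822.

Step 5 — scale by n: T² = 4 · 44.0822 = 176.3287.

T² ≈ 176.3287


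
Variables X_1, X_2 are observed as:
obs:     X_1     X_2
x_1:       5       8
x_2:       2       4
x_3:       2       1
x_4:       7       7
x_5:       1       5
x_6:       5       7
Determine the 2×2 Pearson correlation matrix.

Step 1 — column means:
  mean(X_1) = (5 + 2 + 2 + 7 + 1 + 5) / 6 = 22/6 = 3.6667
  mean(X_2) = (8 + 4 + 1 + 7 + 5 + 7) / 6 = 32/6 = 5.3333

Step 2 — sample variances and covariances s[i,j] = (1/(n-1)) · Σ_k (x_{k,i} - mean_i) · (x_{k,j} - mean_j), with n-1 = 5:
  s[X_1,X_1] = ((1.3333)·(1.3333) + (-1.6667)·(-1.6667) + (-1.6667)·(-1.6667) + (3.3333)·(3.3333) + (-2.6667)·(-2.6667) + (1.3333)·(1.3333)) / 5 = 27.3333/5 = 5.4667
  s[X_1,X_2] = ((1.3333)·(2.6667) + (-1.6667)·(-1.3333) + (-1.6667)·(-4.3333) + (3.3333)·(1.6667) + (-2.6667)·(-0.3333) + (1.3333)·(1.6667)) / 5 = 21.6667/5 = 4.3333
  s[X_2,X_2] = ((2.6667)·(2.6667) + (-1.3333)·(-1.3333) + (-4.3333)·(-4.3333) + (1.6667)·(1.6667) + (-0.3333)·(-0.3333) + (1.6667)·(1.6667)) / 5 = 33.3333/5 = 6.6667
  Sample standard deviations s_i = √(s[i,i]):
  s(X_1) = √(5.4667) = 2.3381
  s(X_2) = √(6.6667) = 2.582

Step 3 — r_{ij} = s_{ij} / (s_i · s_j):
  r[X_1,X_1] = 1 (diagonal).
  r[X_1,X_2] = 4.3333 / (2.3381 · 2.582) = 4.3333 / 6.0369 = 0.7178
  r[X_2,X_2] = 1 (diagonal).

R is symmetric with unit diagonal. Assembling:

R = [[1, 0.7178],
 [0.7178, 1]]


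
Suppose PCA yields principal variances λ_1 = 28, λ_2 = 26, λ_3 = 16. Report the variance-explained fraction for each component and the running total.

Step 1 — total variance = trace(Sigma) = Σ λ_i = 28 + 26 + 16 = 70.

Step 2 — fraction explained by component i = λ_i / Σ λ:
  PC1: 28/70 = 0.4
  PC2: 26/70 = 0.3714
  PC3: 16/70 = 0.2286

Step 3 — cumulative fraction after k components = (λ_1 + ... + λ_k) / Σ λ:
  k = 1: 28/70 = 0.4
  k = 2: (28 + 26)/70 = 54/70 = 0.7714
  k = 3: (28 + 26 + 16)/70 = 70/70 = 1

Summary (fraction, with percent):

explained: PC1 0.4 (40%), PC2 0.3714 (37.14%), PC3 0.2286 (22.86%);  cumulative: 0.4, 0.7714, 1


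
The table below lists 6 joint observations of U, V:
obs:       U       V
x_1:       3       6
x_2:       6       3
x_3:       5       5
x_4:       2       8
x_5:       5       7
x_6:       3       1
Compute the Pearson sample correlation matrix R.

Step 1 — column means:
  mean(U) = (3 + 6 + 5 + 2 + 5 + 3) / 6 = 24/6 = 4
  mean(V) = (6 + 3 + 5 + 8 + 7 + 1) / 6 = 30/6 = 5

Step 2 — sample variances and covariances s[i,j] = (1/(n-1)) · Σ_k (x_{k,i} - mean_i) · (x_{k,j} - mean_j), with n-1 = 5:
  s[U,U] = ((-1)·(-1) + (2)·(2) + (1)·(1) + (-2)·(-2) + (1)·(1) + (-1)·(-1)) / 5 = 12/5 = 2.4
  s[U,V] = ((-1)·(1) + (2)·(-2) + (1)·(0) + (-2)·(3) + (1)·(2) + (-1)·(-4)) / 5 = -5/5 = -1
  s[V,V] = ((1)·(1) + (-2)·(-2) + (0)·(0) + (3)·(3) + (2)·(2) + (-4)·(-4)) / 5 = 34/5 = 6.8
  Sample standard deviations s_i = √(s[i,i]):
  s(U) = √(2.4) = 1.5492
  s(V) = √(6.8) = 2.6077

Step 3 — r_{ij} = s_{ij} / (s_i · s_j):
  r[U,U] = 1 (diagonal).
  r[U,V] = -1 / (1.5492 · 2.6077) = -1 / 4.0398 = -0.2475
  r[V,V] = 1 (diagonal).

R is symmetric with unit diagonal. Assembling:

R = [[1, -0.2475],
 [-0.2475, 1]]


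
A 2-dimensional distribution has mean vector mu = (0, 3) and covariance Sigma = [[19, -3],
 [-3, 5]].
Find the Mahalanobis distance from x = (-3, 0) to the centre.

Step 1 — centre the observation: (x - mu) = (-3, -3).

Step 2 — invert Sigma. det(Sigma) = 19·5 - (-3)² = 86.
  Sigma^{-1} = (1/det) · [[d, -b], [-b, a]] = [[0.0581, 0.0349],
 [0.0349, 0.2209]].

Step 3 — form the quadratic (x - mu)^T · Sigma^{-1} · (x - mu):
  Sigma^{-1} · (x - mu) = (-0.2791, -0.7674).
  (x - mu)^T · [Sigma^{-1} · (x - mu)] = (-3)·(-0.2791) + (-3)·(-0.7674) = 3.1395.

Step 4 — take square root: d = √(3.1395) ≈ 1.7719.

d(x, mu) = √(3.1395) ≈ 1.7719


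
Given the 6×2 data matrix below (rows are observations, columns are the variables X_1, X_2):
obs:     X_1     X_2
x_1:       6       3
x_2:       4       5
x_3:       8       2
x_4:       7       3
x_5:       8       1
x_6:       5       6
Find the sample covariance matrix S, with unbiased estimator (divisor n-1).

Step 1 — column means:
  mean(X_1) = (6 + 4 + 8 + 7 + 8 + 5) / 6 = 38/6 = 6.3333
  mean(X_2) = (3 + 5 + 2 + 3 + 1 + 6) / 6 = 20/6 = 3.3333

Step 2 — sample covariance S[i,j] = (1/(n-1)) · Σ_k (x_{k,i} - mean_i) · (x_{k,j} - mean_j), with n-1 = 5.
  S[X_1,X_1] = ((-0.3333)·(-0.3333) + (-2.3333)·(-2.3333) + (1.6667)·(1.6667) + (0.6667)·(0.6667) + (1.6667)·(1.6667) + (-1.3333)·(-1.3333)) / 5 = 13.3333/5 = 2.6667
  S[X_1,X_2] = ((-0.3333)·(-0.3333) + (-2.3333)·(1.6667) + (1.6667)·(-1.3333) + (0.6667)·(-0.3333) + (1.6667)·(-2.3333) + (-1.3333)·(2.6667)) / 5 = -13.6667/5 = -2.7333
  S[X_2,X_2] = ((-0.3333)·(-0.3333) + (1.6667)·(1.6667) + (-1.3333)·(-1.3333) + (-0.3333)·(-0.3333) + (-2.3333)·(-2.3333) + (2.6667)·(2.6667)) / 5 = 17.3333/5 = 3.4667

S is symmetric (S[j,i] = S[i,j]). Assembling:

S = [[2.6667, -2.7333],
 [-2.7333, 3.4667]]


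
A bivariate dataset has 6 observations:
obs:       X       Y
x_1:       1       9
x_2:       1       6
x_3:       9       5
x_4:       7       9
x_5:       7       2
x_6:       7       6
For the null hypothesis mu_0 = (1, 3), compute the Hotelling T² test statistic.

Step 1 — sample mean vector:
  mean(X) = (1 + 1 + 9 + 7 + 7 + 7) / 6 = 32/6 = 5.3333
  mean(Y) = (9 + 6 + 5 + 9 + 2 + 6) / 6 = 37/6 = 6.1667
  x̄ = (5.3333, 6.1667),  deviation x̄ - mu_0 = (5.3333, 6.1667) - (1, 3) = (4.3333, 3.1667).

Step 2 — sample covariance matrix, S[i,j] = (1/(n-1)) · Σ_k (x_{k,i} - mean_i) · (x_{k,j} - mean_j), divisor n-1 = 5:
  S[X,X] = ((-4.3333)·(-4.3333) + (-4.3333)·(-4.3333) + (3.6667)·(3.6667) + (1.6667)·(1.6667) + (1.6667)·(1.6667) + (1.6667)·(1.6667)) / 5 = 59.3333/5 = 11.8667
  S[X,Y] = ((-4.3333)·(2.8333) + (-4.3333)·(-0.1667) + (3.6667)·(-1.1667) + (1.6667)·(2.8333) + (1.6667)·(-4.1667) + (1.6667)·(-0.1667)) / 5 = -18.3333/5 = -3.6667
  S[Y,Y] = ((2.8333)·(2.8333) + (-0.1667)·(-0.1667) + (-1.1667)·(-1.1667) + (2.8333)·(2.8333) + (-4.1667)·(-4.1667) + (-0.1667)·(-0.1667)) / 5 = 34.8333/5 = 6.9667
  S = [[11.8667, -3.6667],
 [-3.6667, 6.9667]].

Step 3 — invert S. det(S) = 11.8667·6.9667 - (-3.6667)² = 69.2267.
  S^{-1} = (1/det) · [[d, -b], [-b, a]] = [[0.1006, 0.053],
 [0.053, 0.1714]].

Step 4 — quadratic form (x̄ - mu_0)^T · S^{-1} · (x̄ - mu_0):
  S^{-1} · (x̄ - mu_0) = (0.6038, 0.7723),
  (x̄ - mu_0)^T · [...] = (4.3333)·(0.6038) + (3.1667)·(0.7723) = 5.0623.

Step 5 — scale by n: T² = 6 · 5.0623 = 30.3737.

T² ≈ 30.3737


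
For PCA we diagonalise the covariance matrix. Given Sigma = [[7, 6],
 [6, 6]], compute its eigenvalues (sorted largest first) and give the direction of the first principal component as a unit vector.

Step 1 — characteristic polynomial of 2×2 Sigma:
  det(Sigma - λI) = λ² - trace · λ + det = 0.
  trace = 7 + 6 = 13, det = 7·6 - (6)² = 6.
Step 2 — discriminant:
  Δ = trace² - 4·det = 169 - 24 = 145.
Step 3 — eigenvalues:
  λ = (trace ± √Δ)/2 = (13 ± 12.0416)/2,
  λ_1 = 12.5208,  λ_2 = 0.4792.

Step 4 — unit eigenvector for λ_1: solve (Sigma - λ_1 I)v = 0. First row:
  (7 - 12.5208)·v_x + (6)·v_y = 0, i.e. (-5.5208)·v_x + (6)·v_y = 0,
  so v ∝ (b, λ_1 - a) = (6, 5.5208) = u.
  ||u|| = √((6)² + (5.5208)²) = √(66.4792) ≈ 8.1535,
  v_1 = u/||u|| ≈ (0.7359, 0.6771) (||v_1|| = 1).

λ_1 = 12.5208,  λ_2 = 0.4792;  v_1 ≈ (0.7359, 0.6771)


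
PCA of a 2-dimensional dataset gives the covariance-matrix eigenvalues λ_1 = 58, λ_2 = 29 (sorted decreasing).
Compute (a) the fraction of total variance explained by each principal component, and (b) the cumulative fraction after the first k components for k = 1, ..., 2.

Step 1 — total variance = trace(Sigma) = Σ λ_i = 58 + 29 = 87.

Step 2 — fraction explained by component i = λ_i / Σ λ:
  PC1: 58/87 = 0.6667
  PC2: 29/87 = 0.3333

Step 3 — cumulative fraction after k components = (λ_1 + ... + λ_k) / Σ λ:
  k = 1: 58/87 = 0.6667
  k = 2: (58 + 29)/87 = 87/87 = 1

Summary (fraction, with percent):

explained: PC1 0.6667 (66.67%), PC2 0.3333 (33.33%);  cumulative: 0.6667, 1


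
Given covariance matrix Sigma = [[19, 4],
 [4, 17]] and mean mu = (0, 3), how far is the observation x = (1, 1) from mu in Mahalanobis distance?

Step 1 — centre the observation: (x - mu) = (1, -2).

Step 2 — invert Sigma. det(Sigma) = 19·17 - (4)² = 307.
  Sigma^{-1} = (1/det) · [[d, -b], [-b, a]] = [[0.0554, -0.013],
 [-0.013, 0.0619]].

Step 3 — form the quadratic (x - mu)^T · Sigma^{-1} · (x - mu):
  Sigma^{-1} · (x - mu) = (0.0814, -0.1368).
  (x - mu)^T · [Sigma^{-1} · (x - mu)] = (1)·(0.0814) + (-2)·(-0.1368) = 0.355.

Step 4 — take square root: d = √(0.355) ≈ 0.5959.

d(x, mu) = √(0.355) ≈ 0.5959


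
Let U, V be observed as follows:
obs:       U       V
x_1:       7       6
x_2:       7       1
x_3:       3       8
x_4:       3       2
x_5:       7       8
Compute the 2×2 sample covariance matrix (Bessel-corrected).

Step 1 — column means:
  mean(U) = (7 + 7 + 3 + 3 + 7) / 5 = 27/5 = 5.4
  mean(V) = (6 + 1 + 8 + 2 + 8) / 5 = 25/5 = 5

Step 2 — sample covariance S[i,j] = (1/(n-1)) · Σ_k (x_{k,i} - mean_i) · (x_{k,j} - mean_j), with n-1 = 4.
  S[U,U] = ((1.6)·(1.6) + (1.6)·(1.6) + (-2.4)·(-2.4) + (-2.4)·(-2.4) + (1.6)·(1.6)) / 4 = 19.2/4 = 4.8
  S[U,V] = ((1.6)·(1) + (1.6)·(-4) + (-2.4)·(3) + (-2.4)·(-3) + (1.6)·(3)) / 4 = 0/4 = 0
  S[V,V] = ((1)·(1) + (-4)·(-4) + (3)·(3) + (-3)·(-3) + (3)·(3)) / 4 = 44/4 = 11

S is symmetric (S[j,i] = S[i,j]). Assembling:

S = [[4.8, 0],
 [0, 11]]


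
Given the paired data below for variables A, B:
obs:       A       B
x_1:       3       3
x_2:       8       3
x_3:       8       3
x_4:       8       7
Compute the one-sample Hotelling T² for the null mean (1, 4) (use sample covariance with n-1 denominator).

Step 1 — sample mean vector:
  mean(A) = (3 + 8 + 8 + 8) / 4 = 27/4 = 6.75
  mean(B) = (3 + 3 + 3 + 7) / 4 = 16/4 = 4
  x̄ = (6.75, 4),  deviation x̄ - mu_0 = (6.75, 4) - (1, 4) = (5.75, 0).

Step 2 — sample covariance matrix, S[i,j] = (1/(n-1)) · Σ_k (x_{k,i} - mean_i) · (x_{k,j} - mean_j), divisor n-1 = 3:
  S[A,A] = ((-3.75)·(-3.75) + (1.25)·(1.25) + (1.25)·(1.25) + (1.25)·(1.25)) / 3 = 18.75/3 = 6.25
  S[A,B] = ((-3.75)·(-1) + (1.25)·(-1) + (1.25)·(-1) + (1.25)·(3)) / 3 = 5/3 = 1.6667
  S[B,B] = ((-1)·(-1) + (-1)·(-1) + (-1)·(-1) + (3)·(3)) / 3 = 12/3 = 4
  S = [[6.25, 1.6667],
 [1.6667, 4]].

Step 3 — invert S. det(S) = 6.25·4 - (1.6667)² = 22.2222.
  S^{-1} = (1/det) · [[d, -b], [-b, a]] = [[0.18, -0.075],
 [-0.075, 0.2812]].

Step 4 — quadratic form (x̄ - mu_0)^T · S^{-1} · (x̄ - mu_0):
  S^{-1} · (x̄ - mu_0) = (1.035, -0.4312),
  (x̄ - mu_0)^T · [...] = (5.75)·(1.035) + (0)·(-0.4312) = 5.9512.

Step 5 — scale by n: T² = 4 · 5.9512 = 23.805.

T² ≈ 23.805


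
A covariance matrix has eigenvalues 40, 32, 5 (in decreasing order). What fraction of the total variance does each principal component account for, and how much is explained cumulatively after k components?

Step 1 — total variance = trace(Sigma) = Σ λ_i = 40 + 32 + 5 = 77.

Step 2 — fraction explained by component i = λ_i / Σ λ:
  PC1: 40/77 = 0.5195
  PC2: 32/77 = 0.4156
  PC3: 5/77 = 0.0649

Step 3 — cumulative fraction after k components = (λ_1 + ... + λ_k) / Σ λ:
  k = 1: 40/77 = 0.5195
  k = 2: (40 + 32)/77 = 72/77 = 0.9351
  k = 3: (40 + 32 + 5)/77 = 77/77 = 1

Summary (fraction, with percent):

explained: PC1 0.5195 (51.95%), PC2 0.4156 (41.56%), PC3 0.0649 (6.49%);  cumulative: 0.5195, 0.9351, 1


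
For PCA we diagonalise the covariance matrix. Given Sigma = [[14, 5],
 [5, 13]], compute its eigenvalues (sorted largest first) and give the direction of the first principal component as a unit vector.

Step 1 — characteristic polynomial of 2×2 Sigma:
  det(Sigma - λI) = λ² - trace · λ + det = 0.
  trace = 14 + 13 = 27, det = 14·13 - (5)² = 157.
Step 2 — discriminant:
  Δ = trace² - 4·det = 729 - 628 = 101.
Step 3 — eigenvalues:
  λ = (trace ± √Δ)/2 = (27 ± 10.0499)/2,
  λ_1 = 18.5249,  λ_2 = 8.4751.

Step 4 — unit eigenvector for λ_1: solve (Sigma - λ_1 I)v = 0. First row:
  (14 - 18.5249)·v_x + (5)·v_y = 0, i.e. (-4.5249)·v_x + (5)·v_y = 0,
  so v ∝ (b, λ_1 - a) = (5, 4.5249) = u.
  ||u|| = √((5)² + (4.5249)²) = √(45.4751) ≈ 6.7435,
  v_1 = u/||u|| ≈ (0.7415, 0.671) (||v_1|| = 1).

λ_1 = 18.5249,  λ_2 = 8.4751;  v_1 ≈ (0.7415, 0.671)


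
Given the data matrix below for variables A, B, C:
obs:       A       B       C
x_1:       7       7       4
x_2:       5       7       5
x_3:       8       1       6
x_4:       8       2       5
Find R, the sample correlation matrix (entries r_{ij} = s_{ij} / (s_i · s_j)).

Step 1 — column means:
  mean(A) = (7 + 5 + 8 + 8) / 4 = 28/4 = 7
  mean(B) = (7 + 7 + 1 + 2) / 4 = 17/4 = 4.25
  mean(C) = (4 + 5 + 6 + 5) / 4 = 20/4 = 5

Step 2 — sample variances and covariances s[i,j] = (1/(n-1)) · Σ_k (x_{k,i} - mean_i) · (x_{k,j} - mean_j), with n-1 = 3:
  s[A,A] = ((0)·(0) + (-2)·(-2) + (1)·(1) + (1)·(1)) / 3 = 6/3 = 2
  s[A,B] = ((0)·(2.75) + (-2)·(2.75) + (1)·(-3.25) + (1)·(-2.25)) / 3 = -11/3 = -3.6667
  s[A,C] = ((0)·(-1) + (-2)·(0) + (1)·(1) + (1)·(0)) / 3 = 1/3 = 0.3333
  s[B,B] = ((2.75)·(2.75) + (2.75)·(2.75) + (-3.25)·(-3.25) + (-2.25)·(-2.25)) / 3 = 30.75/3 = 10.25
  s[B,C] = ((2.75)·(-1) + (2.75)·(0) + (-3.25)·(1) + (-2.25)·(0)) / 3 = -6/3 = -2
  s[C,C] = ((-1)·(-1) + (0)·(0) + (1)·(1) + (0)·(0)) / 3 = 2/3 = 0.6667
  Sample standard deviations s_i = √(s[i,i]):
  s(A) = √(2) = 1.4142
  s(B) = √(10.25) = 3.2016
  s(C) = √(0.6667) = 0.8165

Step 3 — r_{ij} = s_{ij} / (s_i · s_j):
  r[A,A] = 1 (diagonal).
  r[A,B] = -3.6667 / (1.4142 · 3.2016) = -3.6667 / 4.5277 = -0.8098
  r[A,C] = 0.3333 / (1.4142 · 0.8165) = 0.3333 / 1.1547 = 0.2887
  r[B,B] = 1 (diagonal).
  r[B,C] = -2 / (3.2016 · 0.8165) = -2 / 2.6141 = -0.7651
  r[C,C] = 1 (diagonal).

R is symmetric with unit diagonal. Assembling:

R = [[1, -0.8098, 0.2887],
 [-0.8098, 1, -0.7651],
 [0.2887, -0.7651, 1]]


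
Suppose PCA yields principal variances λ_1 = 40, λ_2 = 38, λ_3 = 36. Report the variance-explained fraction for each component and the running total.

Step 1 — total variance = trace(Sigma) = Σ λ_i = 40 + 38 + 36 = 114.

Step 2 — fraction explained by component i = λ_i / Σ λ:
  PC1: 40/114 = 0.3509
  PC2: 38/114 = 0.3333
  PC3: 36/114 = 0.3158

Step 3 — cumulative fraction after k components = (λ_1 + ... + λ_k) / Σ λ:
  k = 1: 40/114 = 0.3509
  k = 2: (40 + 38)/114 = 78/114 = 0.6842
  k = 3: (40 + 38 + 36)/114 = 114/114 = 1

Summary (fraction, with percent):

explained: PC1 0.3509 (35.09%), PC2 0.3333 (33.33%), PC3 0.3158 (31.58%);  cumulative: 0.3509, 0.6842, 1


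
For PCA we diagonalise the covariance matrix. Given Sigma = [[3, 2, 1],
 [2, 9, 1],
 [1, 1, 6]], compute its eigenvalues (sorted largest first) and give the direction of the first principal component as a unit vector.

Step 1 — characteristic polynomial p(λ) = det(λI - Sigma) = λ³ - tr·λ² + c_1·λ - det, where tr = trace, c_1 = sum of the principal 2×2 minors, det = det(Sigma):
  tr = 3 + 9 + 6 = 18,
  c_1 = (3·9 - (2)²) + (3·6 - (1)²) + (9·6 - (1)²) = 23 + 17 + 53 = 93,
  det = 3·(9·6 - (1)²) - (2)·((2)·6 - (1)·(1)) + (1)·((2)·(1) - 9·(1)) = 3·(53) - (2)·(11) + (1)·(-7) = 130.
  So p(λ) = λ³ - 18λ² + 93λ - 130.
Step 2 — look for an integer root (rational root theorem: any rational root is an integer divisor of 130). Testing λ = 10:
  p(10) = 1000 - 1800 + 930 - 130 = 0  ✓
  Dividing out (λ - 10): p(λ) = (λ - 10)(λ² - 8λ + 13).
Step 3 — remaining eigenvalues from the quadratic λ² - 8λ + 13 = 0:
  Δ = 8² - 4·13 = 64 - 52 = 12,  λ = (8 ± √12)/2 = (8 ± 3.4641)/2 ≈ 5.7321 or 2.2679.
  Sorted: λ_1 = 10,  λ_2 = 5.7321,  λ_3 = 2.2679  (check: sum = 18 = tr ✓).

Step 4 — unit eigenvector for λ_1 = 10: v spans the null space of (Sigma - λ_1 I), whose rows are
  r_1 = (-7, 2, 1),  r_2 = (2, -1, 1),  r_3 = (1, 1, -4).
  v is orthogonal to every row, so take v ∝ r_1 × r_2 = ((2)·(1) - (1)·(-1), (1)·(2) - (-7)·(1), (-7)·(-1) - (2)·(2)) = (3, 9, 3).
  Rescale (divide by 3): u = (1, 3, 1).
  ||u|| = √((1)² + (3)² + (1)²) = √(11) ≈ 3.3166,  v_1 = u/||u|| ≈ (0.3015, 0.9045, 0.3015) (||v_1|| = 1).

λ_1 = 10,  λ_2 = 5.7321,  λ_3 = 2.2679;  v_1 ≈ (0.3015, 0.9045, 0.3015)


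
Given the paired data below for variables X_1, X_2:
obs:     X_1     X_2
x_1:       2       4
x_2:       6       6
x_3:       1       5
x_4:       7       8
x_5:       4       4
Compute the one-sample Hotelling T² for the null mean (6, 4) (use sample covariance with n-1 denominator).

Step 1 — sample mean vector:
  mean(X_1) = (2 + 6 + 1 + 7 + 4) / 5 = 20/5 = 4
  mean(X_2) = (4 + 6 + 5 + 8 + 4) / 5 = 27/5 = 5.4
  x̄ = (4, 5.4),  deviation x̄ - mu_0 = (4, 5.4) - (6, 4) = (-2, 1.4).

Step 2 — sample covariance matrix, S[i,j] = (1/(n-1)) · Σ_k (x_{k,i} - mean_i) · (x_{k,j} - mean_j), divisor n-1 = 4:
  S[X_1,X_1] = ((-2)·(-2) + (2)·(2) + (-3)·(-3) + (3)·(3) + (0)·(0)) / 4 = 26/4 = 6.5
  S[X_1,X_2] = ((-2)·(-1.4) + (2)·(0.6) + (-3)·(-0.4) + (3)·(2.6) + (0)·(-1.4)) / 4 = 13/4 = 3.25
  S[X_2,X_2] = ((-1.4)·(-1.4) + (0.6)·(0.6) + (-0.4)·(-0.4) + (2.6)·(2.6) + (-1.4)·(-1.4)) / 4 = 11.2/4 = 2.8
  S = [[6.5, 3.25],
 [3.25, 2.8]].

Step 3 — invert S. det(S) = 6.5·2.8 - (3.25)² = 7.6375.
  S^{-1} = (1/det) · [[d, -b], [-b, a]] = [[0.3666, -0.4255],
 [-0.4255, 0.8511]].

Step 4 — quadratic form (x̄ - mu_0)^T · S^{-1} · (x̄ - mu_0):
  S^{-1} · (x̄ - mu_0) = (-1.329, 2.0426),
  (x̄ - mu_0)^T · [...] = (-2)·(-1.329) + (1.4)·(2.0426) = 5.5175.

Step 5 — scale by n: T² = 5 · 5.5175 = 27.5876.

T² ≈ 27.5876


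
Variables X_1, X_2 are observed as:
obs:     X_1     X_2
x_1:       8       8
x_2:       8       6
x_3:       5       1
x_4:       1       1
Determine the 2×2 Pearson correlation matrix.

Step 1 — column means:
  mean(X_1) = (8 + 8 + 5 + 1) / 4 = 22/4 = 5.5
  mean(X_2) = (8 + 6 + 1 + 1) / 4 = 16/4 = 4

Step 2 — sample variances and covariances s[i,j] = (1/(n-1)) · Σ_k (x_{k,i} - mean_i) · (x_{k,j} - mean_j), with n-1 = 3:
  s[X_1,X_1] = ((2.5)·(2.5) + (2.5)·(2.5) + (-0.5)·(-0.5) + (-4.5)·(-4.5)) / 3 = 33/3 = 11
  s[X_1,X_2] = ((2.5)·(4) + (2.5)·(2) + (-0.5)·(-3) + (-4.5)·(-3)) / 3 = 30/3 = 10
  s[X_2,X_2] = ((4)·(4) + (2)·(2) + (-3)·(-3) + (-3)·(-3)) / 3 = 38/3 = 12.6667
  Sample standard deviations s_i = √(s[i,i]):
  s(X_1) = √(11) = 3.3166
  s(X_2) = √(12.6667) = 3.559

Step 3 — r_{ij} = s_{ij} / (s_i · s_j):
  r[X_1,X_1] = 1 (diagonal).
  r[X_1,X_2] = 10 / (3.3166 · 3.559) = 10 / 11.804 = 0.8472
  r[X_2,X_2] = 1 (diagonal).

R is symmetric with unit diagonal. Assembling:

R = [[1, 0.8472],
 [0.8472, 1]]


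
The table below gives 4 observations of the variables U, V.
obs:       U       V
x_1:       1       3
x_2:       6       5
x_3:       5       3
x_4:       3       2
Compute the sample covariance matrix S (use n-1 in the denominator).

Step 1 — column means:
  mean(U) = (1 + 6 + 5 + 3) / 4 = 15/4 = 3.75
  mean(V) = (3 + 5 + 3 + 2) / 4 = 13/4 = 3.25

Step 2 — sample covariance S[i,j] = (1/(n-1)) · Σ_k (x_{k,i} - mean_i) · (x_{k,j} - mean_j), with n-1 = 3.
  S[U,U] = ((-2.75)·(-2.75) + (2.25)·(2.25) + (1.25)·(1.25) + (-0.75)·(-0.75)) / 3 = 14.75/3 = 4.9167
  S[U,V] = ((-2.75)·(-0.25) + (2.25)·(1.75) + (1.25)·(-0.25) + (-0.75)·(-1.25)) / 3 = 5.25/3 = 1.75
  S[V,V] = ((-0.25)·(-0.25) + (1.75)·(1.75) + (-0.25)·(-0.25) + (-1.25)·(-1.25)) / 3 = 4.75/3 = 1.5833

S is symmetric (S[j,i] = S[i,j]). Assembling:

S = [[4.9167, 1.75],
 [1.75, 1.5833]]


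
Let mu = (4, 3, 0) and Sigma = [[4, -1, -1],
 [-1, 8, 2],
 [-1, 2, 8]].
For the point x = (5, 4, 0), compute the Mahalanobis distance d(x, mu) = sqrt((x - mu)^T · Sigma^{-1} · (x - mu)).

Step 1 — centre the observation: (x - mu) = (1, 1, 0).

Step 2 — invert Sigma (cofactor / det for 3×3, or solve directly):
  Sigma^{-1} = [[0.2632, 0.0263, 0.0263],
 [0.0263, 0.136, -0.0307],
 [0.0263, -0.0307, 0.136]].

Step 3 — form the quadratic (x - mu)^T · Sigma^{-1} · (x - mu):
  Sigma^{-1} · (x - mu) = (0.2895, 0.1623, -0.0044).
  (x - mu)^T · [Sigma^{-1} · (x - mu)] = (1)·(0.2895) + (1)·(0.1623) + (0)·(-0.0044) = 0.4518.

Step 4 — take square root: d = √(0.4518) ≈ 0.6721.

d(x, mu) = √(0.4518) ≈ 0.6721


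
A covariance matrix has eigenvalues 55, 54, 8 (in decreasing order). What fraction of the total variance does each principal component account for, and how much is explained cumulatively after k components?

Step 1 — total variance = trace(Sigma) = Σ λ_i = 55 + 54 + 8 = 117.

Step 2 — fraction explained by component i = λ_i / Σ λ:
  PC1: 55/117 = 0.4701
  PC2: 54/117 = 0.4615
  PC3: 8/117 = 0.0684

Step 3 — cumulative fraction after k components = (λ_1 + ... + λ_k) / Σ λ:
  k = 1: 55/117 = 0.4701
  k = 2: (55 + 54)/117 = 109/117 = 0.9316
  k = 3: (55 + 54 + 8)/117 = 117/117 = 1

Summary (fraction, with percent):

explained: PC1 0.4701 (47.01%), PC2 0.4615 (46.15%), PC3 0.0684 (6.84%);  cumulative: 0.4701, 0.9316, 1


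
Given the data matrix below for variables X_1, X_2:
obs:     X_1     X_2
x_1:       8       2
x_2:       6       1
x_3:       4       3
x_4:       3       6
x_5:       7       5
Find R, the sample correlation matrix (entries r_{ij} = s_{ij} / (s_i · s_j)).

Step 1 — column means:
  mean(X_1) = (8 + 6 + 4 + 3 + 7) / 5 = 28/5 = 5.6
  mean(X_2) = (2 + 1 + 3 + 6 + 5) / 5 = 17/5 = 3.4

Step 2 — sample variances and covariances s[i,j] = (1/(n-1)) · Σ_k (x_{k,i} - mean_i) · (x_{k,j} - mean_j), with n-1 = 4:
  s[X_1,X_1] = ((2.4)·(2.4) + (0.4)·(0.4) + (-1.6)·(-1.6) + (-2.6)·(-2.6) + (1.4)·(1.4)) / 4 = 17.2/4 = 4.3
  s[X_1,X_2] = ((2.4)·(-1.4) + (0.4)·(-2.4) + (-1.6)·(-0.4) + (-2.6)·(2.6) + (1.4)·(1.6)) / 4 = -8.2/4 = -2.05
  s[X_2,X_2] = ((-1.4)·(-1.4) + (-2.4)·(-2.4) + (-0.4)·(-0.4) + (2.6)·(2.6) + (1.6)·(1.6)) / 4 = 17.2/4 = 4.3
  Sample standard deviations s_i = √(s[i,i]):
  s(X_1) = √(4.3) = 2.0736
  s(X_2) = √(4.3) = 2.0736

Step 3 — r_{ij} = s_{ij} / (s_i · s_j):
  r[X_1,X_1] = 1 (diagonal).
  r[X_1,X_2] = -2.05 / (2.0736 · 2.0736) = -2.05 / 4.3 = -0.4767
  r[X_2,X_2] = 1 (diagonal).

R is symmetric with unit diagonal. Assembling:

R = [[1, -0.4767],
 [-0.4767, 1]]


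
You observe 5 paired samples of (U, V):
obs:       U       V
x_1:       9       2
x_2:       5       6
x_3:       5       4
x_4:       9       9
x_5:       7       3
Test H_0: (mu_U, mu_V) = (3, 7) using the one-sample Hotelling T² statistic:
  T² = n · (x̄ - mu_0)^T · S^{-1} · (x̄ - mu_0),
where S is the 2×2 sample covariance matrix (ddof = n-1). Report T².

Step 1 — sample mean vector:
  mean(U) = (9 + 5 + 5 + 9 + 7) / 5 = 35/5 = 7
  mean(V) = (2 + 6 + 4 + 9 + 3) / 5 = 24/5 = 4.8
  x̄ = (7, 4.8),  deviation x̄ - mu_0 = (7, 4.8) - (3, 7) = (4, -2.2).

Step 2 — sample covariance matrix, S[i,j] = (1/(n-1)) · Σ_k (x_{k,i} - mean_i) · (x_{k,j} - mean_j), divisor n-1 = 4:
  S[U,U] = ((2)·(2) + (-2)·(-2) + (-2)·(-2) + (2)·(2) + (0)·(0)) / 4 = 16/4 = 4
  S[U,V] = ((2)·(-2.8) + (-2)·(1.2) + (-2)·(-0.8) + (2)·(4.2) + (0)·(-1.8)) / 4 = 2/4 = 0.5
  S[V,V] = ((-2.8)·(-2.8) + (1.2)·(1.2) + (-0.8)·(-0.8) + (4.2)·(4.2) + (-1.8)·(-1.8)) / 4 = 30.8/4 = 7.7
  S = [[4, 0.5],
 [0.5, 7.7]].

Step 3 — invert S. det(S) = 4·7.7 - (0.5)² = 30.55.
  S^{-1} = (1/det) · [[d, -b], [-b, a]] = [[0.252, -0.0164],
 [-0.0164, 0.1309]].

Step 4 — quadratic form (x̄ - mu_0)^T · S^{-1} · (x̄ - mu_0):
  S^{-1} · (x̄ - mu_0) = (1.0442, -0.3535),
  (x̄ - mu_0)^T · [...] = (4)·(1.0442) + (-2.2)·(-0.3535) = 4.9545.

Step 5 — scale by n: T² = 5 · 4.9545 = 24.7725.

T² ≈ 24.7725


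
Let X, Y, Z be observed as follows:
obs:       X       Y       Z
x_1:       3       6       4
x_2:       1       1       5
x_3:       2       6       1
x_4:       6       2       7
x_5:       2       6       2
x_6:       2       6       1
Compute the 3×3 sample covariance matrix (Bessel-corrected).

Step 1 — column means:
  mean(X) = (3 + 1 + 2 + 6 + 2 + 2) / 6 = 16/6 = 2.6667
  mean(Y) = (6 + 1 + 6 + 2 + 6 + 6) / 6 = 27/6 = 4.5
  mean(Z) = (4 + 5 + 1 + 7 + 2 + 1) / 6 = 20/6 = 3.3333

Step 2 — sample covariance S[i,j] = (1/(n-1)) · Σ_k (x_{k,i} - mean_i) · (x_{k,j} - mean_j), with n-1 = 5.
  S[X,X] = ((0.3333)·(0.3333) + (-1.6667)·(-1.6667) + (-0.6667)·(-0.6667) + (3.3333)·(3.3333) + (-0.6667)·(-0.6667) + (-0.6667)·(-0.6667)) / 5 = 15.3333/5 = 3.0667
  S[X,Y] = ((0.3333)·(1.5) + (-1.6667)·(-3.5) + (-0.6667)·(1.5) + (3.3333)·(-2.5) + (-0.6667)·(1.5) + (-0.6667)·(1.5)) / 5 = -5/5 = -1
  S[X,Z] = ((0.3333)·(0.6667) + (-1.6667)·(1.6667) + (-0.6667)·(-2.3333) + (3.3333)·(3.6667) + (-0.6667)·(-1.3333) + (-0.6667)·(-2.3333)) / 5 = 13.6667/5 = 2.7333
  S[Y,Y] = ((1.5)·(1.5) + (-3.5)·(-3.5) + (1.5)·(1.5) + (-2.5)·(-2.5) + (1.5)·(1.5) + (1.5)·(1.5)) / 5 = 27.5/5 = 5.5
  S[Y,Z] = ((1.5)·(0.6667) + (-3.5)·(1.6667) + (1.5)·(-2.3333) + (-2.5)·(3.6667) + (1.5)·(-1.3333) + (1.5)·(-2.3333)) / 5 = -23/5 = -4.6
  S[Z,Z] = ((0.6667)·(0.6667) + (1.6667)·(1.6667) + (-2.3333)·(-2.3333) + (3.6667)·(3.6667) + (-1.3333)·(-1.3333) + (-2.3333)·(-2.3333)) / 5 = 29.3333/5 = 5.8667

S is symmetric (S[j,i] = S[i,j]). Assembling:

S = [[3.0667, -1, 2.7333],
 [-1, 5.5, -4.6],
 [2.7333, -4.6, 5.8667]]


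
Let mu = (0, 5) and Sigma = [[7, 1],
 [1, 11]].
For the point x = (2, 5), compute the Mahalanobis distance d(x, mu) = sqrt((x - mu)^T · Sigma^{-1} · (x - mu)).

Step 1 — centre the observation: (x - mu) = (2, 0).

Step 2 — invert Sigma. det(Sigma) = 7·11 - (1)² = 76.
  Sigma^{-1} = (1/det) · [[d, -b], [-b, a]] = [[0.1447, -0.0132],
 [-0.0132, 0.0921]].

Step 3 — form the quadratic (x - mu)^T · Sigma^{-1} · (x - mu):
  Sigma^{-1} · (x - mu) = (0.2895, -0.0263).
  (x - mu)^T · [Sigma^{-1} · (x - mu)] = (2)·(0.2895) + (0)·(-0.0263) = 0.5789.

Step 4 — take square root: d = √(0.5789) ≈ 0.7609.

d(x, mu) = √(0.5789) ≈ 0.7609


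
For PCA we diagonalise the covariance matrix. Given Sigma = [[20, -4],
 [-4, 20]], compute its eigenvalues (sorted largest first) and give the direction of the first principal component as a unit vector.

Step 1 — characteristic polynomial of 2×2 Sigma:
  det(Sigma - λI) = λ² - trace · λ + det = 0.
  trace = 20 + 20 = 40, det = 20·20 - (-4)² = 384.
Step 2 — discriminant:
  Δ = trace² - 4·det = 1600 - 1536 = 64.
Step 3 — eigenvalues:
  λ = (trace ± √Δ)/2 = (40 ± 8)/2,
  λ_1 = 24,  λ_2 = 16.

Step 4 — unit eigenvector for λ_1: solve (Sigma - λ_1 I)v = 0. First row:
  (20 - 24)·v_x + (-4)·v_y = 0, i.e. (-4)·v_x + (-4)·v_y = 0,
  so v ∝ (b, λ_1 - a) = (-4, 4); multiply by -1 so the first entry is positive: u = (4, -4).
  ||u|| = √((4)² + (-4)²) = √(32) ≈ 5.6569,
  v_1 = u/||u|| ≈ (0.7071, -0.7071) (||v_1|| = 1).

λ_1 = 24,  λ_2 = 16;  v_1 ≈ (0.7071, -0.7071)


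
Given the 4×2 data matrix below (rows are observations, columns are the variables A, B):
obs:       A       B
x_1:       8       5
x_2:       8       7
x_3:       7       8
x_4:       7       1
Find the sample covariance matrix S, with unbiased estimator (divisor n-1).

Step 1 — column means:
  mean(A) = (8 + 8 + 7 + 7) / 4 = 30/4 = 7.5
  mean(B) = (5 + 7 + 8 + 1) / 4 = 21/4 = 5.25

Step 2 — sample covariance S[i,j] = (1/(n-1)) · Σ_k (x_{k,i} - mean_i) · (x_{k,j} - mean_j), with n-1 = 3.
  S[A,A] = ((0.5)·(0.5) + (0.5)·(0.5) + (-0.5)·(-0.5) + (-0.5)·(-0.5)) / 3 = 1/3 = 0.3333
  S[A,B] = ((0.5)·(-0.25) + (0.5)·(1.75) + (-0.5)·(2.75) + (-0.5)·(-4.25)) / 3 = 1.5/3 = 0.5
  S[B,B] = ((-0.25)·(-0.25) + (1.75)·(1.75) + (2.75)·(2.75) + (-4.25)·(-4.25)) / 3 = 28.75/3 = 9.5833

S is symmetric (S[j,i] = S[i,j]). Assembling:

S = [[0.3333, 0.5],
 [0.5, 9.5833]]


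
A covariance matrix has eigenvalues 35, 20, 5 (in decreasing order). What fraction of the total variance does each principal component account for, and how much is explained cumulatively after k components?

Step 1 — total variance = trace(Sigma) = Σ λ_i = 35 + 20 + 5 = 60.

Step 2 — fraction explained by component i = λ_i / Σ λ:
  PC1: 35/60 = 0.5833
  PC2: 20/60 = 0.3333
  PC3: 5/60 = 0.0833

Step 3 — cumulative fraction after k components = (λ_1 + ... + λ_k) / Σ λ:
  k = 1: 35/60 = 0.5833
  k = 2: (35 + 20)/60 = 55/60 = 0.9167
  k = 3: (35 + 20 + 5)/60 = 60/60 = 1

Summary (fraction, with percent):

explained: PC1 0.5833 (58.33%), PC2 0.3333 (33.33%), PC3 0.0833 (8.33%);  cumulative: 0.5833, 0.9167, 1


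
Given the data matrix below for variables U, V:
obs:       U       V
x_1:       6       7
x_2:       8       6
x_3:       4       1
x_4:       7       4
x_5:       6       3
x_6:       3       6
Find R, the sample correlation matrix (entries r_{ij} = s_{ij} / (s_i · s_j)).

Step 1 — column means:
  mean(U) = (6 + 8 + 4 + 7 + 6 + 3) / 6 = 34/6 = 5.6667
  mean(V) = (7 + 6 + 1 + 4 + 3 + 6) / 6 = 27/6 = 4.5

Step 2 — sample variances and covariances s[i,j] = (1/(n-1)) · Σ_k (x_{k,i} - mean_i) · (x_{k,j} - mean_j), with n-1 = 5:
  s[U,U] = ((0.3333)·(0.3333) + (2.3333)·(2.3333) + (-1.6667)·(-1.6667) + (1.3333)·(1.3333) + (0.3333)·(0.3333) + (-2.6667)·(-2.6667)) / 5 = 17.3333/5 = 3.4667
  s[U,V] = ((0.3333)·(2.5) + (2.3333)·(1.5) + (-1.6667)·(-3.5) + (1.3333)·(-0.5) + (0.3333)·(-1.5) + (-2.6667)·(1.5)) / 5 = 5/5 = 1
  s[V,V] = ((2.5)·(2.5) + (1.5)·(1.5) + (-3.5)·(-3.5) + (-0.5)·(-0.5) + (-1.5)·(-1.5) + (1.5)·(1.5)) / 5 = 25.5/5 = 5.1
  Sample standard deviations s_i = √(s[i,i]):
  s(U) = √(3.4667) = 1.8619
  s(V) = √(5.1) = 2.2583

Step 3 — r_{ij} = s_{ij} / (s_i · s_j):
  r[U,U] = 1 (diagonal).
  r[U,V] = 1 / (1.8619 · 2.2583) = 1 / 4.2048 = 0.2378
  r[V,V] = 1 (diagonal).

R is symmetric with unit diagonal. Assembling:

R = [[1, 0.2378],
 [0.2378, 1]]


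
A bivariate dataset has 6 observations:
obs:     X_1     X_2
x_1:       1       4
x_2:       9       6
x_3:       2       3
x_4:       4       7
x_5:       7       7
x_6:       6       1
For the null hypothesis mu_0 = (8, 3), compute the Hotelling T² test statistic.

Step 1 — sample mean vector:
  mean(X_1) = (1 + 9 + 2 + 4 + 7 + 6) / 6 = 29/6 = 4.8333
  mean(X_2) = (4 + 6 + 3 + 7 + 7 + 1) / 6 = 28/6 = 4.6667
  x̄ = (4.8333, 4.6667),  deviation x̄ - mu_0 = (4.8333, 4.6667) - (8, 3) = (-3.1667, 1.6667).

Step 2 — sample covariance matrix, S[i,j] = (1/(n-1)) · Σ_k (x_{k,i} - mean_i) · (x_{k,j} - mean_j), divisor n-1 = 5:
  S[X_1,X_1] = ((-3.8333)·(-3.8333) + (4.1667)·(4.1667) + (-2.8333)·(-2.8333) + (-0.8333)·(-0.8333) + (2.1667)·(2.1667) + (1.1667)·(1.1667)) / 5 = 46.8333/5 = 9.3667
  S[X_1,X_2] = ((-3.8333)·(-0.6667) + (4.1667)·(1.3333) + (-2.8333)·(-1.6667) + (-0.8333)·(2.3333) + (2.1667)·(2.3333) + (1.1667)·(-3.6667)) / 5 = 11.6667/5 = 2.3333
  S[X_2,X_2] = ((-0.6667)·(-0.6667) + (1.3333)·(1.3333) + (-1.6667)·(-1.6667) + (2.3333)·(2.3333) + (2.3333)·(2.3333) + (-3.6667)·(-3.6667)) / 5 = 29.3333/5 = 5.8667
  S = [[9.3667, 2.3333],
 [2.3333, 5.8667]].

Step 3 — invert S. det(S) = 9.3667·5.8667 - (2.3333)² = 49.5067.
  S^{-1} = (1/det) · [[d, -b], [-b, a]] = [[0.1185, -0.0471],
 [-0.0471, 0.1892]].

Step 4 — quadratic form (x̄ - mu_0)^T · S^{-1} · (x̄ - mu_0):
  S^{-1} · (x̄ - mu_0) = (-0.4538, 0.4646),
  (x̄ - mu_0)^T · [...] = (-3.1667)·(-0.4538) + (1.6667)·(0.4646) = 2.2114.

Step 5 — scale by n: T² = 6 · 2.2114 = 13.2682.

T² ≈ 13.2682


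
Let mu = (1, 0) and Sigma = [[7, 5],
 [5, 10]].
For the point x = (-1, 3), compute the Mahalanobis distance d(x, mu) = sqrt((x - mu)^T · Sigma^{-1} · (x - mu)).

Step 1 — centre the observation: (x - mu) = (-2, 3).

Step 2 — invert Sigma. det(Sigma) = 7·10 - (5)² = 45.
  Sigma^{-1} = (1/det) · [[d, -b], [-b, a]] = [[0.2222, -0.1111],
 [-0.1111, 0.1556]].

Step 3 — form the quadratic (x - mu)^T · Sigma^{-1} · (x - mu):
  Sigma^{-1} · (x - mu) = (-0.7778, 0.6889).
  (x - mu)^T · [Sigma^{-1} · (x - mu)] = (-2)·(-0.7778) + (3)·(0.6889) = 3.6222.

Step 4 — take square root: d = √(3.6222) ≈ 1.9032.

d(x, mu) = √(3.6222) ≈ 1.9032
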